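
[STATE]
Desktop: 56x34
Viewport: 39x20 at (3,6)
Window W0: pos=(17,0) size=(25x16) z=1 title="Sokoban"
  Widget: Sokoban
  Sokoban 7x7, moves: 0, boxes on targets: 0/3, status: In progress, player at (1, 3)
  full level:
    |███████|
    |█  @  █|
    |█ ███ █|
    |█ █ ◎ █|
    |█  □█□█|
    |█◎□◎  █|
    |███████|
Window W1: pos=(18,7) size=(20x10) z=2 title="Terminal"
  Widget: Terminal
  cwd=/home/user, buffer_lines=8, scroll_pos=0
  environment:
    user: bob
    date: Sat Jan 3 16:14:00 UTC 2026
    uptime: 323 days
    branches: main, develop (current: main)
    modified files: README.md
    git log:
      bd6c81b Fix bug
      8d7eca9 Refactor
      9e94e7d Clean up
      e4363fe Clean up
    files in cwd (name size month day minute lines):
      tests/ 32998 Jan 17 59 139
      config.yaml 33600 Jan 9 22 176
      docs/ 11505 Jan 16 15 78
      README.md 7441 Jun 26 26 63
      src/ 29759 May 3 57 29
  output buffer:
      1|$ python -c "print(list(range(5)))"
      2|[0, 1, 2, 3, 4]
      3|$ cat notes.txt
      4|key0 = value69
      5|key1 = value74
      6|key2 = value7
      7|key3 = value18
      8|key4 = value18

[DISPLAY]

              ┃█ █ ◎ █                ┃
              ┃┏━━━━━━━━━━━━━━━━━━┓   ┃
              ┃┃ Terminal         ┃   ┃
              ┃┠──────────────────┨   ┃
              ┃┃$ python -c "print┃   ┃
              ┃┃[0, 1, 2, 3, 4]   ┃   ┃
              ┃┃$ cat notes.txt   ┃   ┃
              ┃┃key0 = value69    ┃   ┃
              ┃┃key1 = value74    ┃   ┃
              ┗┃key2 = value7     ┃━━━┛
               ┗━━━━━━━━━━━━━━━━━━┛    
                                       
                                       
                                       
                                       
                                       
                                       
                                       
                                       
                                       


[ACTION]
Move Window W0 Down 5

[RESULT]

              ┃ Sokoban               ┃
              ┠┏━━━━━━━━━━━━━━━━━━┓───┨
              ┃┃ Terminal         ┃   ┃
              ┃┠──────────────────┨   ┃
              ┃┃$ python -c "print┃   ┃
              ┃┃[0, 1, 2, 3, 4]   ┃   ┃
              ┃┃$ cat notes.txt   ┃   ┃
              ┃┃key0 = value69    ┃   ┃
              ┃┃key1 = value74    ┃   ┃
              ┃┃key2 = value7     ┃   ┃
              ┃┗━━━━━━━━━━━━━━━━━━┛   ┃
              ┃                       ┃
              ┃                       ┃
              ┃                       ┃
              ┗━━━━━━━━━━━━━━━━━━━━━━━┛
                                       
                                       
                                       
                                       
                                       


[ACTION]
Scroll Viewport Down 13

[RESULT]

              ┃┃key1 = value74    ┃   ┃
              ┃┃key2 = value7     ┃   ┃
              ┃┗━━━━━━━━━━━━━━━━━━┛   ┃
              ┃                       ┃
              ┃                       ┃
              ┃                       ┃
              ┗━━━━━━━━━━━━━━━━━━━━━━━┛
                                       
                                       
                                       
                                       
                                       
                                       
                                       
                                       
                                       
                                       
                                       
                                       
                                       


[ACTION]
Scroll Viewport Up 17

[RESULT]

                                       
                                       
                                       
                                       
                                       
              ┏━━━━━━━━━━━━━━━━━━━━━━━┓
              ┃ Sokoban               ┃
              ┠┏━━━━━━━━━━━━━━━━━━┓───┨
              ┃┃ Terminal         ┃   ┃
              ┃┠──────────────────┨   ┃
              ┃┃$ python -c "print┃   ┃
              ┃┃[0, 1, 2, 3, 4]   ┃   ┃
              ┃┃$ cat notes.txt   ┃   ┃
              ┃┃key0 = value69    ┃   ┃
              ┃┃key1 = value74    ┃   ┃
              ┃┃key2 = value7     ┃   ┃
              ┃┗━━━━━━━━━━━━━━━━━━┛   ┃
              ┃                       ┃
              ┃                       ┃
              ┃                       ┃


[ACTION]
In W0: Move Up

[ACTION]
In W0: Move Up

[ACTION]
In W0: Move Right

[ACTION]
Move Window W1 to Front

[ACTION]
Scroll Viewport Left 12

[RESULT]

                                       
                                       
                                       
                                       
                                       
                 ┏━━━━━━━━━━━━━━━━━━━━━
                 ┃ Sokoban             
                 ┠┏━━━━━━━━━━━━━━━━━━┓─
                 ┃┃ Terminal         ┃ 
                 ┃┠──────────────────┨ 
                 ┃┃$ python -c "print┃ 
                 ┃┃[0, 1, 2, 3, 4]   ┃ 
                 ┃┃$ cat notes.txt   ┃ 
                 ┃┃key0 = value69    ┃ 
                 ┃┃key1 = value74    ┃ 
                 ┃┃key2 = value7     ┃ 
                 ┃┗━━━━━━━━━━━━━━━━━━┛ 
                 ┃                     
                 ┃                     
                 ┃                     


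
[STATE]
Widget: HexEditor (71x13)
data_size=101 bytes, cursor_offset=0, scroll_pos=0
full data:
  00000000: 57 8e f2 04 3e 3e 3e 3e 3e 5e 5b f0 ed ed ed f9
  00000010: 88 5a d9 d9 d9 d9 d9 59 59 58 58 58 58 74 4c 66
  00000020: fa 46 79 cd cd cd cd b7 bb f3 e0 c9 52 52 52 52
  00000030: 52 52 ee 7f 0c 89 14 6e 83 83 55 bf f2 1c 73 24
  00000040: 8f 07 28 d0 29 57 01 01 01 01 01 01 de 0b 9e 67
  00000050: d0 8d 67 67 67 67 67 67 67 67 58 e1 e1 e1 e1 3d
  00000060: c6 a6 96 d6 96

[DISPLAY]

00000000  57 8e f2 04 3e 3e 3e 3e  3e 5e 5b f0 ed ed ed f9  |W...>>>>>^
00000010  88 5a d9 d9 d9 d9 d9 59  59 58 58 58 58 74 4c 66  |.Z.....YYX
00000020  fa 46 79 cd cd cd cd b7  bb f3 e0 c9 52 52 52 52  |.Fy.......
00000030  52 52 ee 7f 0c 89 14 6e  83 83 55 bf f2 1c 73 24  |RR.....n..
00000040  8f 07 28 d0 29 57 01 01  01 01 01 01 de 0b 9e 67  |..(.)W....
00000050  d0 8d 67 67 67 67 67 67  67 67 58 e1 e1 e1 e1 3d  |..gggggggg
00000060  c6 a6 96 d6 96                                    |.....     
                                                                       
                                                                       
                                                                       
                                                                       
                                                                       
                                                                       


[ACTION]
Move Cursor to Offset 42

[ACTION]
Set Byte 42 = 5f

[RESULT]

00000000  57 8e f2 04 3e 3e 3e 3e  3e 5e 5b f0 ed ed ed f9  |W...>>>>>^
00000010  88 5a d9 d9 d9 d9 d9 59  59 58 58 58 58 74 4c 66  |.Z.....YYX
00000020  fa 46 79 cd cd cd cd b7  bb f3 5F c9 52 52 52 52  |.Fy.......
00000030  52 52 ee 7f 0c 89 14 6e  83 83 55 bf f2 1c 73 24  |RR.....n..
00000040  8f 07 28 d0 29 57 01 01  01 01 01 01 de 0b 9e 67  |..(.)W....
00000050  d0 8d 67 67 67 67 67 67  67 67 58 e1 e1 e1 e1 3d  |..gggggggg
00000060  c6 a6 96 d6 96                                    |.....     
                                                                       
                                                                       
                                                                       
                                                                       
                                                                       
                                                                       


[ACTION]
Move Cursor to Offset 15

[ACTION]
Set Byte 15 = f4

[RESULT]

00000000  57 8e f2 04 3e 3e 3e 3e  3e 5e 5b f0 ed ed ed F4  |W...>>>>>^
00000010  88 5a d9 d9 d9 d9 d9 59  59 58 58 58 58 74 4c 66  |.Z.....YYX
00000020  fa 46 79 cd cd cd cd b7  bb f3 5f c9 52 52 52 52  |.Fy.......
00000030  52 52 ee 7f 0c 89 14 6e  83 83 55 bf f2 1c 73 24  |RR.....n..
00000040  8f 07 28 d0 29 57 01 01  01 01 01 01 de 0b 9e 67  |..(.)W....
00000050  d0 8d 67 67 67 67 67 67  67 67 58 e1 e1 e1 e1 3d  |..gggggggg
00000060  c6 a6 96 d6 96                                    |.....     
                                                                       
                                                                       
                                                                       
                                                                       
                                                                       
                                                                       


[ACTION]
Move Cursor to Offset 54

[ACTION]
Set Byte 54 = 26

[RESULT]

00000000  57 8e f2 04 3e 3e 3e 3e  3e 5e 5b f0 ed ed ed f4  |W...>>>>>^
00000010  88 5a d9 d9 d9 d9 d9 59  59 58 58 58 58 74 4c 66  |.Z.....YYX
00000020  fa 46 79 cd cd cd cd b7  bb f3 5f c9 52 52 52 52  |.Fy.......
00000030  52 52 ee 7f 0c 89 26 6e  83 83 55 bf f2 1c 73 24  |RR....&n..
00000040  8f 07 28 d0 29 57 01 01  01 01 01 01 de 0b 9e 67  |..(.)W....
00000050  d0 8d 67 67 67 67 67 67  67 67 58 e1 e1 e1 e1 3d  |..gggggggg
00000060  c6 a6 96 d6 96                                    |.....     
                                                                       
                                                                       
                                                                       
                                                                       
                                                                       
                                                                       


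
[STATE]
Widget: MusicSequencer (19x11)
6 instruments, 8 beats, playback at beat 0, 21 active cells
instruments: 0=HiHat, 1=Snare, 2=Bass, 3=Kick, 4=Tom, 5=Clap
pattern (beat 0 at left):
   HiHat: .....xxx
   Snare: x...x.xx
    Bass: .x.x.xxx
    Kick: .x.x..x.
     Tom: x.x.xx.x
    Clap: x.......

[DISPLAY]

      ▼1234567     
 HiHat·····███     
 Snare█···█·██     
  Bass·█·█·███     
  Kick·█·█··█·     
   Tom█·█·██·█     
  Clap█·······     
                   
                   
                   
                   


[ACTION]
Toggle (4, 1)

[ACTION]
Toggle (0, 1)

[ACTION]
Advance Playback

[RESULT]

      0▼234567     
 HiHat·█···███     
 Snare█···█·██     
  Bass·█·█·███     
  Kick·█·█··█·     
   Tom███·██·█     
  Clap█·······     
                   
                   
                   
                   


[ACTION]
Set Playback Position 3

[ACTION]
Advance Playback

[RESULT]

      0123▼567     
 HiHat·█···███     
 Snare█···█·██     
  Bass·█·█·███     
  Kick·█·█··█·     
   Tom███·██·█     
  Clap█·······     
                   
                   
                   
                   


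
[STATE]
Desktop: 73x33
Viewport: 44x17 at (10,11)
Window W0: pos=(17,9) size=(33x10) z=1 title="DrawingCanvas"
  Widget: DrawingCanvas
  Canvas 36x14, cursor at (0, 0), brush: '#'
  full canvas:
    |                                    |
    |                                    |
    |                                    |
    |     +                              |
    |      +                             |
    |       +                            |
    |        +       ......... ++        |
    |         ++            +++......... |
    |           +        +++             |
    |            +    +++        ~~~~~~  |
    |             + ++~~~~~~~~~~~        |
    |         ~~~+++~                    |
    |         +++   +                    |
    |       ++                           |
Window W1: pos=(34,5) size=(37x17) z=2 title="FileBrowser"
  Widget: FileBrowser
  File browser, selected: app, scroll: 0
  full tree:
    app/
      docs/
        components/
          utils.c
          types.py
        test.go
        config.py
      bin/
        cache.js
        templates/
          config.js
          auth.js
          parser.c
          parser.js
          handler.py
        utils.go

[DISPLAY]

       ┠────────────────┃                   
       ┃+               ┃                   
       ┃                ┃                   
       ┃                ┃                   
       ┃     +          ┃                   
       ┃      +         ┃                   
       ┃       +        ┃                   
       ┗━━━━━━━━━━━━━━━━┃                   
                        ┃                   
                        ┃                   
                        ┗━━━━━━━━━━━━━━━━━━━
                                            
                                            
                                            
                                            
                                            
                                            


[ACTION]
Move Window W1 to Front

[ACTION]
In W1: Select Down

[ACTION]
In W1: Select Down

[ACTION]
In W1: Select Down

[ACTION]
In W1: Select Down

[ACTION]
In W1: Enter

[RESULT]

       ┠────────────────┃      cache.js     
       ┃+               ┃      [+] templates
       ┃                ┃      utils.go     
       ┃                ┃                   
       ┃     +          ┃                   
       ┃      +         ┃                   
       ┃       +        ┃                   
       ┗━━━━━━━━━━━━━━━━┃                   
                        ┃                   
                        ┃                   
                        ┗━━━━━━━━━━━━━━━━━━━
                                            
                                            
                                            
                                            
                                            
                                            


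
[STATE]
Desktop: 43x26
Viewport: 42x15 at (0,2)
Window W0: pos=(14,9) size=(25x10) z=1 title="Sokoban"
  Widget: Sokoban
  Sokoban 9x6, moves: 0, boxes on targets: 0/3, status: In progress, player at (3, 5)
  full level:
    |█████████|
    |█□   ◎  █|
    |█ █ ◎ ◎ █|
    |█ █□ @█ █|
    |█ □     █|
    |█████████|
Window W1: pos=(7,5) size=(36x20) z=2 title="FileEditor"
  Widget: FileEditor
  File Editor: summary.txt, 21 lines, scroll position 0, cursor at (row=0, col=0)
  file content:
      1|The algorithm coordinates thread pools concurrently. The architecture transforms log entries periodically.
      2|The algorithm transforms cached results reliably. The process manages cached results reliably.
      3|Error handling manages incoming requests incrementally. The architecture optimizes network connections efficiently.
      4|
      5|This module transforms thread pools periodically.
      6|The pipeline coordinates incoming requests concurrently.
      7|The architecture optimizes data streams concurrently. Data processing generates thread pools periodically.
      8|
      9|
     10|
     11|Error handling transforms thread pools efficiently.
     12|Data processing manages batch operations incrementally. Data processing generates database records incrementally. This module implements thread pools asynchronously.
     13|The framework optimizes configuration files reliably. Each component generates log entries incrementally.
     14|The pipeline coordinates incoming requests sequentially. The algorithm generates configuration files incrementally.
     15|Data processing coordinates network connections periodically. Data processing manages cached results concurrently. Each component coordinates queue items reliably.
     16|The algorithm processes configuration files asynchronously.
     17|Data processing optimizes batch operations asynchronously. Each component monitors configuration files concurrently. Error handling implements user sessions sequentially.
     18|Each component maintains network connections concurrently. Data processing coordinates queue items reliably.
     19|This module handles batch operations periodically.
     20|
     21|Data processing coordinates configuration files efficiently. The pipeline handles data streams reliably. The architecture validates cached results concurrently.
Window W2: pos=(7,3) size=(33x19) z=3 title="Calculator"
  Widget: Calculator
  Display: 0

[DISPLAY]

                                          
       ┏━━━━━━━━━━━━━━━━━━━━━━━━━━━━━━━┓  
       ┃ Calculator                    ┃  
       ┠───────────────────────────────┨━━
       ┃                              0┃  
       ┃┌───┬───┬───┬───┐              ┃──
       ┃│ 7 │ 8 │ 9 │ ÷ │              ┃ ▲
       ┃├───┼───┼───┼───┤              ┃r█
       ┃│ 4 │ 5 │ 6 │ × │              ┃r░
       ┃├───┼───┼───┼───┤              ┃ ░
       ┃│ 1 │ 2 │ 3 │ - │              ┃o░
       ┃├───┼───┼───┼───┤              ┃g░
       ┃│ 0 │ . │ = │ + │              ┃s░
       ┃├───┼───┼───┼───┤              ┃ ░
       ┃│ C │ MC│ MR│ M+│              ┃ ░


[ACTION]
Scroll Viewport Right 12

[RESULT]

                                          
      ┏━━━━━━━━━━━━━━━━━━━━━━━━━━━━━━━┓   
      ┃ Calculator                    ┃   
      ┠───────────────────────────────┨━━┓
      ┃                              0┃  ┃
      ┃┌───┬───┬───┬───┐              ┃──┨
      ┃│ 7 │ 8 │ 9 │ ÷ │              ┃ ▲┃
      ┃├───┼───┼───┼───┤              ┃r█┃
      ┃│ 4 │ 5 │ 6 │ × │              ┃r░┃
      ┃├───┼───┼───┼───┤              ┃ ░┃
      ┃│ 1 │ 2 │ 3 │ - │              ┃o░┃
      ┃├───┼───┼───┼───┤              ┃g░┃
      ┃│ 0 │ . │ = │ + │              ┃s░┃
      ┃├───┼───┼───┼───┤              ┃ ░┃
      ┃│ C │ MC│ MR│ M+│              ┃ ░┃


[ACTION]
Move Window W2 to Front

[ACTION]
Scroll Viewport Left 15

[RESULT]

                                          
       ┏━━━━━━━━━━━━━━━━━━━━━━━━━━━━━━━┓  
       ┃ Calculator                    ┃  
       ┠───────────────────────────────┨━━
       ┃                              0┃  
       ┃┌───┬───┬───┬───┐              ┃──
       ┃│ 7 │ 8 │ 9 │ ÷ │              ┃ ▲
       ┃├───┼───┼───┼───┤              ┃r█
       ┃│ 4 │ 5 │ 6 │ × │              ┃r░
       ┃├───┼───┼───┼───┤              ┃ ░
       ┃│ 1 │ 2 │ 3 │ - │              ┃o░
       ┃├───┼───┼───┼───┤              ┃g░
       ┃│ 0 │ . │ = │ + │              ┃s░
       ┃├───┼───┼───┼───┤              ┃ ░
       ┃│ C │ MC│ MR│ M+│              ┃ ░


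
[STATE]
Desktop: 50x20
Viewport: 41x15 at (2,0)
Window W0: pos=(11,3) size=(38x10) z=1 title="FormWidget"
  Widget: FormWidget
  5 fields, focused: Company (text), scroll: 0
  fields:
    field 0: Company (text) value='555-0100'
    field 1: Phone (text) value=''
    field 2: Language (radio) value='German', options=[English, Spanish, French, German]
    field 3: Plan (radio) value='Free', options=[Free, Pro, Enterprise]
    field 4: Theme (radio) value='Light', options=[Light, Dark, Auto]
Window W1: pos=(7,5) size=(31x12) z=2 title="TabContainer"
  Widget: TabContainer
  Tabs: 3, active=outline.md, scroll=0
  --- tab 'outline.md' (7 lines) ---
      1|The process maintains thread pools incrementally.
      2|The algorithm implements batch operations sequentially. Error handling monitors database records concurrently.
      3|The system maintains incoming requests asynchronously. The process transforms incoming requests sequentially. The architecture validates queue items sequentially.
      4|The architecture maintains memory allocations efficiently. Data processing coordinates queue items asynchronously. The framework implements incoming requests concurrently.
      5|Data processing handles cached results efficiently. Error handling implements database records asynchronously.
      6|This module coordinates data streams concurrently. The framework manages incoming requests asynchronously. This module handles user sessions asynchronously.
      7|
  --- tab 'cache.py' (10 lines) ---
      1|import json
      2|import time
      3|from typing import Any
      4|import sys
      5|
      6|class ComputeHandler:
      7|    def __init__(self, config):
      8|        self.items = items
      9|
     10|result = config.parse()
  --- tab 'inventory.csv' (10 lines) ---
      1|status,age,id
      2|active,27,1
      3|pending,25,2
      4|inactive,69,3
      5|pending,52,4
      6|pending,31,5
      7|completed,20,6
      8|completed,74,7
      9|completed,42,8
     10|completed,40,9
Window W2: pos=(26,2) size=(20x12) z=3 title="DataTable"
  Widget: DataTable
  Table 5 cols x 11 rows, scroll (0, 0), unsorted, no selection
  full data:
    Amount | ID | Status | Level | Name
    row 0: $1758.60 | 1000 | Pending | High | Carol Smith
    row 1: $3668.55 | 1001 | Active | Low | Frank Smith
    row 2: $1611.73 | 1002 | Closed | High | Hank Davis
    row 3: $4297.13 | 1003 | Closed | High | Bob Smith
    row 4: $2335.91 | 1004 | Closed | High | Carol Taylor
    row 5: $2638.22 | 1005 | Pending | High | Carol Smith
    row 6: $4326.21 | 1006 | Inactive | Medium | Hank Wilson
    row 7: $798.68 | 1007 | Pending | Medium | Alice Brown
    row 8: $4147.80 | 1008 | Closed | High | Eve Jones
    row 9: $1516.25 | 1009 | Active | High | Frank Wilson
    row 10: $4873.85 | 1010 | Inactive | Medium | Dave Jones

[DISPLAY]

                                         
                                         
                        ┏━━━━━━━━━━━━━━━━
         ┏━━━━━━━━━━━━━━┃ DataTable      
         ┃ FormWidget   ┠────────────────
     ┏━━━━━━━━━━━━━━━━━━┃Amount  │ID  │St
     ┃ TabContainer     ┃────────┼────┼──
     ┠──────────────────┃$1758.60│1000│Pe
     ┃[outline.md]│ cach┃$3668.55│1001│Ac
     ┃──────────────────┃$1611.73│1002│Cl
     ┃The process mainta┃$4297.13│1003│Cl
     ┃The algorithm impl┃$2335.91│1004│Cl
     ┃The system maintai┃$2638.22│1005│Pe
     ┃The architecture m┗━━━━━━━━━━━━━━━━
     ┃Data processing handles cache┃     


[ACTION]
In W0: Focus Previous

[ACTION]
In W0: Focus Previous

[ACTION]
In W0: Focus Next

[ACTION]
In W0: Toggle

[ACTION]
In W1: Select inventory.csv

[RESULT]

                                         
                                         
                        ┏━━━━━━━━━━━━━━━━
         ┏━━━━━━━━━━━━━━┃ DataTable      
         ┃ FormWidget   ┠────────────────
     ┏━━━━━━━━━━━━━━━━━━┃Amount  │ID  │St
     ┃ TabContainer     ┃────────┼────┼──
     ┠──────────────────┃$1758.60│1000│Pe
     ┃ outline.md │ cach┃$3668.55│1001│Ac
     ┃──────────────────┃$1611.73│1002│Cl
     ┃status,age,id     ┃$4297.13│1003│Cl
     ┃active,27,1       ┃$2335.91│1004│Cl
     ┃pending,25,2      ┃$2638.22│1005│Pe
     ┃inactive,69,3     ┗━━━━━━━━━━━━━━━━
     ┃pending,52,4                 ┃     


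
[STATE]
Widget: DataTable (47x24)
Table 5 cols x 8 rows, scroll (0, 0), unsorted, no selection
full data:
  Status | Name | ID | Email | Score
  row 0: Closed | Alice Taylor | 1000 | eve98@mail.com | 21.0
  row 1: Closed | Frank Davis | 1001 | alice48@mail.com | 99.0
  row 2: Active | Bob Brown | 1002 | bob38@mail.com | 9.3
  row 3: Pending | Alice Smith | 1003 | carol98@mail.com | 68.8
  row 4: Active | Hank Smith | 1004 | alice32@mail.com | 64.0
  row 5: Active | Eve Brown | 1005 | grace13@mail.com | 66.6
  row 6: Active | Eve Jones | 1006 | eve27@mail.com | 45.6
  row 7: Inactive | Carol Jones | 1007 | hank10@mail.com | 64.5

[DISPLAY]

Status  │Name        │ID  │Email           │Sco
────────┼────────────┼────┼────────────────┼───
Closed  │Alice Taylor│1000│eve98@mail.com  │21.
Closed  │Frank Davis │1001│alice48@mail.com│99.
Active  │Bob Brown   │1002│bob38@mail.com  │9.3
Pending │Alice Smith │1003│carol98@mail.com│68.
Active  │Hank Smith  │1004│alice32@mail.com│64.
Active  │Eve Brown   │1005│grace13@mail.com│66.
Active  │Eve Jones   │1006│eve27@mail.com  │45.
Inactive│Carol Jones │1007│hank10@mail.com │64.
                                               
                                               
                                               
                                               
                                               
                                               
                                               
                                               
                                               
                                               
                                               
                                               
                                               
                                               


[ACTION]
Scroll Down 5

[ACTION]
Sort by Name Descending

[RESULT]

Status  │Name       ▼│ID  │Email           │Sco
────────┼────────────┼────┼────────────────┼───
Active  │Hank Smith  │1004│alice32@mail.com│64.
Closed  │Frank Davis │1001│alice48@mail.com│99.
Active  │Eve Jones   │1006│eve27@mail.com  │45.
Active  │Eve Brown   │1005│grace13@mail.com│66.
Inactive│Carol Jones │1007│hank10@mail.com │64.
Active  │Bob Brown   │1002│bob38@mail.com  │9.3
Closed  │Alice Taylor│1000│eve98@mail.com  │21.
Pending │Alice Smith │1003│carol98@mail.com│68.
                                               
                                               
                                               
                                               
                                               
                                               
                                               
                                               
                                               
                                               
                                               
                                               
                                               
                                               


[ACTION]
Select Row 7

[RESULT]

Status  │Name       ▼│ID  │Email           │Sco
────────┼────────────┼────┼────────────────┼───
Active  │Hank Smith  │1004│alice32@mail.com│64.
Closed  │Frank Davis │1001│alice48@mail.com│99.
Active  │Eve Jones   │1006│eve27@mail.com  │45.
Active  │Eve Brown   │1005│grace13@mail.com│66.
Inactive│Carol Jones │1007│hank10@mail.com │64.
Active  │Bob Brown   │1002│bob38@mail.com  │9.3
Closed  │Alice Taylor│1000│eve98@mail.com  │21.
>ending │Alice Smith │1003│carol98@mail.com│68.
                                               
                                               
                                               
                                               
                                               
                                               
                                               
                                               
                                               
                                               
                                               
                                               
                                               
                                               


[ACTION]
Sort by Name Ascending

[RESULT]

Status  │Name       ▲│ID  │Email           │Sco
────────┼────────────┼────┼────────────────┼───
Pending │Alice Smith │1003│carol98@mail.com│68.
Closed  │Alice Taylor│1000│eve98@mail.com  │21.
Active  │Bob Brown   │1002│bob38@mail.com  │9.3
Inactive│Carol Jones │1007│hank10@mail.com │64.
Active  │Eve Brown   │1005│grace13@mail.com│66.
Active  │Eve Jones   │1006│eve27@mail.com  │45.
Closed  │Frank Davis │1001│alice48@mail.com│99.
>ctive  │Hank Smith  │1004│alice32@mail.com│64.
                                               
                                               
                                               
                                               
                                               
                                               
                                               
                                               
                                               
                                               
                                               
                                               
                                               
                                               


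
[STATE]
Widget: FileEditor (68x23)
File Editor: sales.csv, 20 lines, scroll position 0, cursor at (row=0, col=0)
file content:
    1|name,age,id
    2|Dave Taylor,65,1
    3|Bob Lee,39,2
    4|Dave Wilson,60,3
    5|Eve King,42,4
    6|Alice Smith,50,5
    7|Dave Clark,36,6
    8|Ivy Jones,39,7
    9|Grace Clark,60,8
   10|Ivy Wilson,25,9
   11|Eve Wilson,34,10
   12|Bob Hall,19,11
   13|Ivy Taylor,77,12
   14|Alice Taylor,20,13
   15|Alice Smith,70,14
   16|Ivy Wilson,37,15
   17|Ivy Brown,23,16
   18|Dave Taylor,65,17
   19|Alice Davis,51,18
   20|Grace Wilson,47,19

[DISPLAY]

█ame,age,id                                                        ▲
Dave Taylor,65,1                                                   █
Bob Lee,39,2                                                       ░
Dave Wilson,60,3                                                   ░
Eve King,42,4                                                      ░
Alice Smith,50,5                                                   ░
Dave Clark,36,6                                                    ░
Ivy Jones,39,7                                                     ░
Grace Clark,60,8                                                   ░
Ivy Wilson,25,9                                                    ░
Eve Wilson,34,10                                                   ░
Bob Hall,19,11                                                     ░
Ivy Taylor,77,12                                                   ░
Alice Taylor,20,13                                                 ░
Alice Smith,70,14                                                  ░
Ivy Wilson,37,15                                                   ░
Ivy Brown,23,16                                                    ░
Dave Taylor,65,17                                                  ░
Alice Davis,51,18                                                  ░
Grace Wilson,47,19                                                 ░
                                                                   ░
                                                                   ░
                                                                   ▼


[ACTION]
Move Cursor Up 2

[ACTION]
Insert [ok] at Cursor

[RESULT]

ok█ame,age,id                                                      ▲
Dave Taylor,65,1                                                   █
Bob Lee,39,2                                                       ░
Dave Wilson,60,3                                                   ░
Eve King,42,4                                                      ░
Alice Smith,50,5                                                   ░
Dave Clark,36,6                                                    ░
Ivy Jones,39,7                                                     ░
Grace Clark,60,8                                                   ░
Ivy Wilson,25,9                                                    ░
Eve Wilson,34,10                                                   ░
Bob Hall,19,11                                                     ░
Ivy Taylor,77,12                                                   ░
Alice Taylor,20,13                                                 ░
Alice Smith,70,14                                                  ░
Ivy Wilson,37,15                                                   ░
Ivy Brown,23,16                                                    ░
Dave Taylor,65,17                                                  ░
Alice Davis,51,18                                                  ░
Grace Wilson,47,19                                                 ░
                                                                   ░
                                                                   ░
                                                                   ▼


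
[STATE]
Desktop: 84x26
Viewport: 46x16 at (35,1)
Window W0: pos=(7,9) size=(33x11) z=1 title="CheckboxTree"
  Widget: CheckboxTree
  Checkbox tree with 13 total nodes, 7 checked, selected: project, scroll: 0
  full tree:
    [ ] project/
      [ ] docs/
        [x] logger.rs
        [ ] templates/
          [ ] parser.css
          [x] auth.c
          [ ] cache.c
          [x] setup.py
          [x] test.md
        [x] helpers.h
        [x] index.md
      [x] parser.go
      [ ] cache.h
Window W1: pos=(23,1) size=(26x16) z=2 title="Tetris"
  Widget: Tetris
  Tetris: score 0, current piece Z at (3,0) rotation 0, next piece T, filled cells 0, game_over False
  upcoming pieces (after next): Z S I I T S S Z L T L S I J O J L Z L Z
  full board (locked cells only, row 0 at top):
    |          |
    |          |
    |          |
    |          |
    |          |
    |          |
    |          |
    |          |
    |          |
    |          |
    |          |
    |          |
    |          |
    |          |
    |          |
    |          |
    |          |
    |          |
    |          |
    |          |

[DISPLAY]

━━━━━━━━━━━━━┓                                
             ┃                                
─────────────┨                                
Next:        ┃                                
 ▒           ┃                                
▒▒▒          ┃                                
             ┃                                
             ┃                                
             ┃                                
Score:       ┃                                
0            ┃                                
             ┃                                
             ┃                                
             ┃                                
             ┃                                
━━━━━━━━━━━━━┛                                


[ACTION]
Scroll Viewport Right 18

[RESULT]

━━━━━━━━━━┓                                   
          ┃                                   
──────────┨                                   
t:        ┃                                   
          ┃                                   
          ┃                                   
          ┃                                   
          ┃                                   
          ┃                                   
re:       ┃                                   
          ┃                                   
          ┃                                   
          ┃                                   
          ┃                                   
          ┃                                   
━━━━━━━━━━┛                                   


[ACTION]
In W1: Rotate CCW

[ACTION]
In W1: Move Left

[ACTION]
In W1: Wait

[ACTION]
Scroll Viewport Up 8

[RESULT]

                                              
━━━━━━━━━━┓                                   
          ┃                                   
──────────┨                                   
t:        ┃                                   
          ┃                                   
          ┃                                   
          ┃                                   
          ┃                                   
          ┃                                   
re:       ┃                                   
          ┃                                   
          ┃                                   
          ┃                                   
          ┃                                   
          ┃                                   


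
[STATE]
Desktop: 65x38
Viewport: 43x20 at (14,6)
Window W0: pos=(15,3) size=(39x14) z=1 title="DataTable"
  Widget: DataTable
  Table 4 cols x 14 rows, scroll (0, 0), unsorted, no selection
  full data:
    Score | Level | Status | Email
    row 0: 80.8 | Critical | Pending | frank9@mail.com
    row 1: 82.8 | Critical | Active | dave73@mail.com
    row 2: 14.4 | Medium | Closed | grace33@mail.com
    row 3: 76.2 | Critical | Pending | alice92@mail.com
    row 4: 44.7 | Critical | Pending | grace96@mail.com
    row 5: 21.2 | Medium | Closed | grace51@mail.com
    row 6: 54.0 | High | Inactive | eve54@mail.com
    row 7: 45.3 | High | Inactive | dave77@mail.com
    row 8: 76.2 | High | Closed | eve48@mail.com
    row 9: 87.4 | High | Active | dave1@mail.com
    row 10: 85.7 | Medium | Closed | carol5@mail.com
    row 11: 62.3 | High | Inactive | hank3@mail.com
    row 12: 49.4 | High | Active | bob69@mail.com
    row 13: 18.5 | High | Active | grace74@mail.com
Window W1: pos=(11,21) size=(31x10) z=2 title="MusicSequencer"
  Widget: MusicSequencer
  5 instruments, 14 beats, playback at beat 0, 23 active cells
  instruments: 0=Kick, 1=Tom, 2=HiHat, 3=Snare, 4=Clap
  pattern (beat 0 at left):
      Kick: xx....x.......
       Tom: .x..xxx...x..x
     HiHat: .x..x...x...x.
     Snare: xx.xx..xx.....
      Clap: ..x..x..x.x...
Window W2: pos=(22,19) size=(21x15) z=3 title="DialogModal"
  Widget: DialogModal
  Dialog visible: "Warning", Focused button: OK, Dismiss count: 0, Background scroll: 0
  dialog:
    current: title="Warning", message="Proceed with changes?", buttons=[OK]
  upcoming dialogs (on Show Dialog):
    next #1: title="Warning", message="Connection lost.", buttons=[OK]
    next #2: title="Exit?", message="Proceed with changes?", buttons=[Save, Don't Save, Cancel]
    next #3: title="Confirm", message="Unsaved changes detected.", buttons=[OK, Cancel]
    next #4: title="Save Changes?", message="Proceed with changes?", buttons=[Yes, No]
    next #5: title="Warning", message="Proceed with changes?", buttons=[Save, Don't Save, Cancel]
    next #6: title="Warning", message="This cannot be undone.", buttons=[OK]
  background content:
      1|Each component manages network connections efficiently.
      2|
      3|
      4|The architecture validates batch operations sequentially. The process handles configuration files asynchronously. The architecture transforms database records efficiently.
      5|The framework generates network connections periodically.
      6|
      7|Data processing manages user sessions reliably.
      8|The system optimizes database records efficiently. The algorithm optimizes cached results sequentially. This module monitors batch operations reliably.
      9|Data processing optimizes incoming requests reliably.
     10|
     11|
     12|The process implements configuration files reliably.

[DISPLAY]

 ┃Score│Level   │Status  │Email        ┃   
 ┃─────┼────────┼────────┼─────────────┃   
 ┃80.8 │Critical│Pending │frank9@mail.c┃   
 ┃82.8 │Critical│Active  │dave73@mail.c┃   
 ┃14.4 │Medium  │Closed  │grace33@mail.┃   
 ┃76.2 │Critical│Pending │alice92@mail.┃   
 ┃44.7 │Critical│Pending │grace96@mail.┃   
 ┃21.2 │Medium  │Closed  │grace51@mail.┃   
 ┃54.0 │High    │Inactive│eve54@mail.co┃   
 ┃45.3 │High    │Inactive│dave77@mail.c┃   
 ┗━━━━━━━━━━━━━━━━━━━━━━━━━━━━━━━━━━━━━┛   
                                           
                                           
        ┏━━━━━━━━━━━━━━━━━━━┓              
        ┃ DialogModal       ┃              
━━━━━━━━┠───────────────────┨              
usicSequ┃Each component mana┃              
────────┃                   ┃              
    ▼123┃                   ┃              
Kick██··┃Th┌─────────────┐va┃              


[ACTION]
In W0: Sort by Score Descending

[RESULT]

 ┃Scor▼│Level   │Status  │Email        ┃   
 ┃─────┼────────┼────────┼─────────────┃   
 ┃87.4 │High    │Active  │dave1@mail.co┃   
 ┃85.7 │Medium  │Closed  │carol5@mail.c┃   
 ┃82.8 │Critical│Active  │dave73@mail.c┃   
 ┃80.8 │Critical│Pending │frank9@mail.c┃   
 ┃76.2 │Critical│Pending │alice92@mail.┃   
 ┃76.2 │High    │Closed  │eve48@mail.co┃   
 ┃62.3 │High    │Inactive│hank3@mail.co┃   
 ┃54.0 │High    │Inactive│eve54@mail.co┃   
 ┗━━━━━━━━━━━━━━━━━━━━━━━━━━━━━━━━━━━━━┛   
                                           
                                           
        ┏━━━━━━━━━━━━━━━━━━━┓              
        ┃ DialogModal       ┃              
━━━━━━━━┠───────────────────┨              
usicSequ┃Each component mana┃              
────────┃                   ┃              
    ▼123┃                   ┃              
Kick██··┃Th┌─────────────┐va┃              


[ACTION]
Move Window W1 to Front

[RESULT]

 ┃Scor▼│Level   │Status  │Email        ┃   
 ┃─────┼────────┼────────┼─────────────┃   
 ┃87.4 │High    │Active  │dave1@mail.co┃   
 ┃85.7 │Medium  │Closed  │carol5@mail.c┃   
 ┃82.8 │Critical│Active  │dave73@mail.c┃   
 ┃80.8 │Critical│Pending │frank9@mail.c┃   
 ┃76.2 │Critical│Pending │alice92@mail.┃   
 ┃76.2 │High    │Closed  │eve48@mail.co┃   
 ┃62.3 │High    │Inactive│hank3@mail.co┃   
 ┃54.0 │High    │Inactive│eve54@mail.co┃   
 ┗━━━━━━━━━━━━━━━━━━━━━━━━━━━━━━━━━━━━━┛   
                                           
                                           
        ┏━━━━━━━━━━━━━━━━━━━┓              
        ┃ DialogModal       ┃              
━━━━━━━━━━━━━━━━━━━━━━━━━━━┓┨              
usicSequencer              ┃┃              
───────────────────────────┨┃              
    ▼1234567890123         ┃┃              
Kick██····█·······         ┃┃              


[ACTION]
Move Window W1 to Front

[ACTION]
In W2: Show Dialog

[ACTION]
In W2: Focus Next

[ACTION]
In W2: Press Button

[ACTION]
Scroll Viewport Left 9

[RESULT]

          ┃Scor▼│Level   │Status  │Email   
          ┃─────┼────────┼────────┼────────
          ┃87.4 │High    │Active  │dave1@ma
          ┃85.7 │Medium  │Closed  │carol5@m
          ┃82.8 │Critical│Active  │dave73@m
          ┃80.8 │Critical│Pending │frank9@m
          ┃76.2 │Critical│Pending │alice92@
          ┃76.2 │High    │Closed  │eve48@ma
          ┃62.3 │High    │Inactive│hank3@ma
          ┃54.0 │High    │Inactive│eve54@ma
          ┗━━━━━━━━━━━━━━━━━━━━━━━━━━━━━━━━
                                           
                                           
                 ┏━━━━━━━━━━━━━━━━━━━┓     
                 ┃ DialogModal       ┃     
      ┏━━━━━━━━━━━━━━━━━━━━━━━━━━━━━┓┨     
      ┃ MusicSequencer              ┃┃     
      ┠─────────────────────────────┨┃     
      ┃      ▼1234567890123         ┃┃     
      ┃  Kick██····█·······         ┃┃     
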